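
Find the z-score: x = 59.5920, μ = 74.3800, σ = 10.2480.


z = (59.5920 - 74.3800)/10.2480
= -14.7880/10.2480
= -1.4430

z = -1.4430


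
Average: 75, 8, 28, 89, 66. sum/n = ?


Sum = 75 + 8 + 28 + 89 + 66 = 266
n = 5
Mean = 266/5 = 53.2000

Mean = 53.2000


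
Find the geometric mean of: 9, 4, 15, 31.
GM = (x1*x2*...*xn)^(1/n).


Product = 9 × 4 × 15 × 31 = 16740
GM = 16740^(1/4) = 11.3747

GM = 11.3747


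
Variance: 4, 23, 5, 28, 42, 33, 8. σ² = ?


Mean = 20.4286
Squared deviations: 269.8980, 6.6122, 238.0408, 57.3265, 465.3265, 158.0408, 154.4694
Sum = 1349.7143
Variance = 1349.7143/7 = 192.8163

Variance = 192.8163


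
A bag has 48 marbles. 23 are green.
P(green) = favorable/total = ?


P = 23/48 = 0.4792

P = 0.4792


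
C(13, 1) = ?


C(13,1) = 13!/(1! × 12!)
= 6227020800/(1 × 479001600)
= 13

C(13,1) = 13


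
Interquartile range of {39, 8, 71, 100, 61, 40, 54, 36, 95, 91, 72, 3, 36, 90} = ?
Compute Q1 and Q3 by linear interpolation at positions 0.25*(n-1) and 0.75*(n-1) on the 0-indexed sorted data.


Sorted: 3, 8, 36, 36, 39, 40, 54, 61, 71, 72, 90, 91, 95, 100
Q1 (25th %ile) = 36.7500
Q3 (75th %ile) = 85.5000
IQR = 85.5000 - 36.7500 = 48.7500

IQR = 48.7500


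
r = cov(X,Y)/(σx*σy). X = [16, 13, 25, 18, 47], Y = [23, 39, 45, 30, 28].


Mean X = 23.8000, Mean Y = 33.0000
SD X = 12.253979, SD Y = 7.924645
Cov = -14.200000
r = -14.200000/(12.253979*7.924645) = -0.1462

r = -0.1462


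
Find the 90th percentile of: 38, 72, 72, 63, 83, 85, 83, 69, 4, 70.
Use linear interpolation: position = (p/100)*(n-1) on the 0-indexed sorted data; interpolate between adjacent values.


Sorted: 4, 38, 63, 69, 70, 72, 72, 83, 83, 85
n = 10
Index = 90/100 * 9 = 8.1000
Lower = data[8] = 83, Upper = data[9] = 85
P90 = 83 + 0.1000*(2) = 83.2000

P90 = 83.2000


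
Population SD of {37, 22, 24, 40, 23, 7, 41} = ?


Mean = 27.7143
Variance = 130.2041
SD = sqrt(130.2041) = 11.4107

SD = 11.4107


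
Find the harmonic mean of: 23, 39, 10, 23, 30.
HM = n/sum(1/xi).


Sum of reciprocals = 1/23 + 1/39 + 1/10 + 1/23 + 1/30 = 0.245931
HM = 5/0.245931 = 20.3309

HM = 20.3309


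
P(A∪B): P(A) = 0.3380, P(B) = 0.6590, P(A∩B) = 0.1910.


P(A∪B) = 0.3380 + 0.6590 - 0.1910
= 0.9970 - 0.1910
= 0.8060

P(A∪B) = 0.8060


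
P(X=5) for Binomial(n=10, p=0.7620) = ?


C(10,5) = 252
p^5 = 0.256906
(1-p)^5 = 0.000764
P = 252 * 0.256906 * 0.000764 = 0.0494

P(X=5) = 0.0494


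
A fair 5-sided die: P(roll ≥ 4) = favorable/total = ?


Favorable outcomes (roll ≥ 4): 2
Total outcomes = 5
P = 2/5 = 0.4000

P = 0.4000


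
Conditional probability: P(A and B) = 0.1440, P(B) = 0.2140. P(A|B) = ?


P(A|B) = 0.1440/0.2140 = 0.6729

P(A|B) = 0.6729


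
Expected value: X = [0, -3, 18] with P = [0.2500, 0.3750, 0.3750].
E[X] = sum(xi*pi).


E[X] = 0*0.2500 - 3*0.3750 + 18*0.3750
= 0 - 1.1250 + 6.7500
= 5.6250

E[X] = 5.6250


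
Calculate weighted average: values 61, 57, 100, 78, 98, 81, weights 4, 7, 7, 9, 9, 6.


Numerator = 61*4 + 57*7 + 100*7 + 78*9 + 98*9 + 81*6 = 3413
Denominator = 4 + 7 + 7 + 9 + 9 + 6 = 42
WM = 3413/42 = 81.2619

WM = 81.2619


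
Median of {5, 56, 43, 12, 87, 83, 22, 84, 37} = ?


Sorted: 5, 12, 22, 37, 43, 56, 83, 84, 87
n = 9 (odd)
Middle value = 43

Median = 43


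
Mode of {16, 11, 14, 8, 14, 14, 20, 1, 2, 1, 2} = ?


Frequencies: 1:2, 2:2, 8:1, 11:1, 14:3, 16:1, 20:1
Max frequency = 3
Mode = 14

Mode = 14


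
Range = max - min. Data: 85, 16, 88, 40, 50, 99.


Max = 99, Min = 16
Range = 99 - 16 = 83

Range = 83


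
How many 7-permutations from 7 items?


P(7,7) = 7!/0!
= 5040/1
= 5040

P(7,7) = 5040


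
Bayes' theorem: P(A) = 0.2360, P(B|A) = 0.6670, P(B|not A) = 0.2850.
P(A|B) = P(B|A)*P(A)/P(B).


P(B) = P(B|A)*P(A) + P(B|A')*P(A')
= 0.6670*0.2360 + 0.2850*0.7640
= 0.157412 + 0.217740 = 0.375152
P(A|B) = 0.157412/0.375152 = 0.4196

P(A|B) = 0.4196


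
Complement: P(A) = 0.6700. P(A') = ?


P(not A) = 1 - 0.6700 = 0.3300

P(not A) = 0.3300


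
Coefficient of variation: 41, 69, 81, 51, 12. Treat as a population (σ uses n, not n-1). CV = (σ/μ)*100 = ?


Mean = 50.8000
SD = 23.8529
CV = (23.8529/50.8000)*100 = 46.9545%

CV = 46.9545%


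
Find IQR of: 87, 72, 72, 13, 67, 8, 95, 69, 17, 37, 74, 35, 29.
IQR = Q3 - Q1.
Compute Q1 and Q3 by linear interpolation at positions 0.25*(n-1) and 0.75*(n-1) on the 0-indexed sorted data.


Sorted: 8, 13, 17, 29, 35, 37, 67, 69, 72, 72, 74, 87, 95
Q1 (25th %ile) = 29.0000
Q3 (75th %ile) = 72.0000
IQR = 72.0000 - 29.0000 = 43.0000

IQR = 43.0000


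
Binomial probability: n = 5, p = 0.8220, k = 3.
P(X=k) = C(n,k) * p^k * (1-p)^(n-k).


C(5,3) = 10
p^3 = 0.555412
(1-p)^2 = 0.031684
P = 10 * 0.555412 * 0.031684 = 0.1760

P(X=3) = 0.1760


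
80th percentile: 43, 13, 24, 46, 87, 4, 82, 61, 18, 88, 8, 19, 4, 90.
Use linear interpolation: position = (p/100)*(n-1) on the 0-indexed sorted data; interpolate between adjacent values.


Sorted: 4, 4, 8, 13, 18, 19, 24, 43, 46, 61, 82, 87, 88, 90
n = 14
Index = 80/100 * 13 = 10.4000
Lower = data[10] = 82, Upper = data[11] = 87
P80 = 82 + 0.4000*(5) = 84.0000

P80 = 84.0000


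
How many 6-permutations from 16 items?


P(16,6) = 16!/10!
= 20922789888000/3628800
= 5765760

P(16,6) = 5765760


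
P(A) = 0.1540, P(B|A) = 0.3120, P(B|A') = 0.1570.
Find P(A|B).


P(B) = P(B|A)*P(A) + P(B|A')*P(A')
= 0.3120*0.1540 + 0.1570*0.8460
= 0.048048 + 0.132822 = 0.180870
P(A|B) = 0.048048/0.180870 = 0.2656

P(A|B) = 0.2656


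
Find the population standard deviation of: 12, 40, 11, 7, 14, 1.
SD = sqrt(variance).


Mean = 14.1667
Variance = 151.1389
SD = sqrt(151.1389) = 12.2939

SD = 12.2939


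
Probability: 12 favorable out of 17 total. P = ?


P = 12/17 = 0.7059

P = 0.7059


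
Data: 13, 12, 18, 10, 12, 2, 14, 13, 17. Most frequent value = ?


Frequencies: 2:1, 10:1, 12:2, 13:2, 14:1, 17:1, 18:1
Max frequency = 2
Mode = 12, 13

Mode = 12, 13


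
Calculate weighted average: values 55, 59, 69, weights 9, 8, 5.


Numerator = 55*9 + 59*8 + 69*5 = 1312
Denominator = 9 + 8 + 5 = 22
WM = 1312/22 = 59.6364

WM = 59.6364


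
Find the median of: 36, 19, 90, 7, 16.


Sorted: 7, 16, 19, 36, 90
n = 5 (odd)
Middle value = 19

Median = 19


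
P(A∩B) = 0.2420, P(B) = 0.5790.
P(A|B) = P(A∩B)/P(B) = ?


P(A|B) = 0.2420/0.5790 = 0.4180

P(A|B) = 0.4180


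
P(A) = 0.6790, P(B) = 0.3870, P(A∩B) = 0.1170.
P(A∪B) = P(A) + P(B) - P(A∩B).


P(A∪B) = 0.6790 + 0.3870 - 0.1170
= 1.0660 - 0.1170
= 0.9490

P(A∪B) = 0.9490


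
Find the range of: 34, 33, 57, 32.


Max = 57, Min = 32
Range = 57 - 32 = 25

Range = 25


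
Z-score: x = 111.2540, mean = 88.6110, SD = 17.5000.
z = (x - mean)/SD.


z = (111.2540 - 88.6110)/17.5000
= 22.6430/17.5000
= 1.2939

z = 1.2939


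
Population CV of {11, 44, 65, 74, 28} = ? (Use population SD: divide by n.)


Mean = 44.4000
SD = 23.1741
CV = (23.1741/44.4000)*100 = 52.1940%

CV = 52.1940%


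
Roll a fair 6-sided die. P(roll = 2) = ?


Favorable outcomes (roll = 2): 1
Total outcomes = 6
P = 1/6 = 0.1667

P = 0.1667


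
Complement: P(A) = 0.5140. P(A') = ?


P(not A) = 1 - 0.5140 = 0.4860

P(not A) = 0.4860


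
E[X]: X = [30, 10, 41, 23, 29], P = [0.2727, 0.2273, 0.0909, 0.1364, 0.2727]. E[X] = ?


E[X] = 30*0.2727 + 10*0.2273 + 41*0.0909 + 23*0.1364 + 29*0.2727
= 8.1810 + 2.2730 + 3.7269 + 3.1372 + 7.9083
= 25.2264

E[X] = 25.2264


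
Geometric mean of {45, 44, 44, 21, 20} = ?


Product = 45 × 44 × 44 × 21 × 20 = 36590400
GM = 36590400^(1/5) = 32.5592

GM = 32.5592


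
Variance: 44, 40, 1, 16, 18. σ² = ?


Mean = 23.8000
Squared deviations: 408.0400, 262.4400, 519.8400, 60.8400, 33.6400
Sum = 1284.8000
Variance = 1284.8000/5 = 256.9600

Variance = 256.9600


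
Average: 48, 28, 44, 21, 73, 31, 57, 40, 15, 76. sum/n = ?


Sum = 48 + 28 + 44 + 21 + 73 + 31 + 57 + 40 + 15 + 76 = 433
n = 10
Mean = 433/10 = 43.3000

Mean = 43.3000


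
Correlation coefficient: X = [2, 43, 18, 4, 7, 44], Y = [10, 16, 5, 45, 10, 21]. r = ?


Mean X = 19.6667, Mean Y = 17.8333
SD X = 17.594191, SD Y = 13.158225
Cov = -22.055556
r = -22.055556/(17.594191*13.158225) = -0.0953

r = -0.0953


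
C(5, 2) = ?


C(5,2) = 5!/(2! × 3!)
= 120/(2 × 6)
= 10

C(5,2) = 10


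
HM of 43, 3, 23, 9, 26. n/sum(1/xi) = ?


Sum of reciprocals = 1/43 + 1/3 + 1/23 + 1/9 + 1/26 = 0.549640
HM = 5/0.549640 = 9.0969

HM = 9.0969


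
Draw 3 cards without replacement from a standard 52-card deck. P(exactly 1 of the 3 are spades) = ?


Hypergeometric: P(X=1) = C(13,1)·C(39,2) / C(52,3)
= 13 × 741 / 22100
= 9633/22100 = 0.4359

P = 0.4359


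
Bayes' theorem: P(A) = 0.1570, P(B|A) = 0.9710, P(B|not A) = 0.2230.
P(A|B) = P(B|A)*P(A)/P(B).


P(B) = P(B|A)*P(A) + P(B|A')*P(A')
= 0.9710*0.1570 + 0.2230*0.8430
= 0.152447 + 0.187989 = 0.340436
P(A|B) = 0.152447/0.340436 = 0.4478

P(A|B) = 0.4478


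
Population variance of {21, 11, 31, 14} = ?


Mean = 19.2500
Squared deviations: 3.0625, 68.0625, 138.0625, 27.5625
Sum = 236.7500
Variance = 236.7500/4 = 59.1875

Variance = 59.1875


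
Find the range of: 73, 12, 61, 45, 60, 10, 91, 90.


Max = 91, Min = 10
Range = 91 - 10 = 81

Range = 81


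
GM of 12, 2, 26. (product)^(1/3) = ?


Product = 12 × 2 × 26 = 624
GM = 624^(1/3) = 8.5453

GM = 8.5453


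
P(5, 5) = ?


P(5,5) = 5!/0!
= 120/1
= 120

P(5,5) = 120


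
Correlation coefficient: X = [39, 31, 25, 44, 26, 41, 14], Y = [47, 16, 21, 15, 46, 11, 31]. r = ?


Mean X = 31.4286, Mean Y = 26.7143
SD X = 9.868523, SD Y = 13.801804
Cov = -40.306122
r = -40.306122/(9.868523*13.801804) = -0.2959

r = -0.2959


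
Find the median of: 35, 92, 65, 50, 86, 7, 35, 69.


Sorted: 7, 35, 35, 50, 65, 69, 86, 92
n = 8 (even)
Middle values: 50 and 65
Median = (50+65)/2 = 57.5000

Median = 57.5000


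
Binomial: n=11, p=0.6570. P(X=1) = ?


C(11,1) = 11
p^1 = 0.657000
(1-p)^10 = 2.253934e-05
P = 11 * 0.657000 * 2.253934e-05 = 0.0002

P(X=1) = 0.0002


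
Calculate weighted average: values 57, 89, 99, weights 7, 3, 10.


Numerator = 57*7 + 89*3 + 99*10 = 1656
Denominator = 7 + 3 + 10 = 20
WM = 1656/20 = 82.8000

WM = 82.8000


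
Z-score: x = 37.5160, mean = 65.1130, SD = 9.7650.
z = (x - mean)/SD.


z = (37.5160 - 65.1130)/9.7650
= -27.5970/9.7650
= -2.8261

z = -2.8261


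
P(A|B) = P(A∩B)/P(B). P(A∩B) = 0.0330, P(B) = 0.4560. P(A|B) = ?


P(A|B) = 0.0330/0.4560 = 0.0724

P(A|B) = 0.0724


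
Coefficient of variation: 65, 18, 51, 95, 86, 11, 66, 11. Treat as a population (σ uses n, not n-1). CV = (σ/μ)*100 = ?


Mean = 50.3750
SD = 31.3606
CV = (31.3606/50.3750)*100 = 62.2542%

CV = 62.2542%


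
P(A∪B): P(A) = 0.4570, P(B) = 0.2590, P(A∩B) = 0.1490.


P(A∪B) = 0.4570 + 0.2590 - 0.1490
= 0.7160 - 0.1490
= 0.5670

P(A∪B) = 0.5670


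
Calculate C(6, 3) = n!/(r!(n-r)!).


C(6,3) = 6!/(3! × 3!)
= 720/(6 × 6)
= 20

C(6,3) = 20


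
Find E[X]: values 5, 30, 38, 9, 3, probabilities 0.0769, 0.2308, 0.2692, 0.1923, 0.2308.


E[X] = 5*0.0769 + 30*0.2308 + 38*0.2692 + 9*0.1923 + 3*0.2308
= 0.3845 + 6.9240 + 10.2296 + 1.7307 + 0.6924
= 19.9612

E[X] = 19.9612


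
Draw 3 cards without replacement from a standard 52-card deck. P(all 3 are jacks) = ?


P(all jacks) = (4/52) × (3/51) × (2/50)
= 0.0002

P = 0.0002


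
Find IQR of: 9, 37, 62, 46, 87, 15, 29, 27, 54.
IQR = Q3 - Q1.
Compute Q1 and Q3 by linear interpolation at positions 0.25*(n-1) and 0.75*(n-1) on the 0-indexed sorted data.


Sorted: 9, 15, 27, 29, 37, 46, 54, 62, 87
Q1 (25th %ile) = 27.0000
Q3 (75th %ile) = 54.0000
IQR = 54.0000 - 27.0000 = 27.0000

IQR = 27.0000


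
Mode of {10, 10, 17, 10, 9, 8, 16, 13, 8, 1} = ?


Frequencies: 1:1, 8:2, 9:1, 10:3, 13:1, 16:1, 17:1
Max frequency = 3
Mode = 10

Mode = 10


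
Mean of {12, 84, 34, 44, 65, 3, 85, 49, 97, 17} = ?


Sum = 12 + 84 + 34 + 44 + 65 + 3 + 85 + 49 + 97 + 17 = 490
n = 10
Mean = 490/10 = 49.0000

Mean = 49.0000


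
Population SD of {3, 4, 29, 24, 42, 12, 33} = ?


Mean = 21.0000
Variance = 193.1429
SD = sqrt(193.1429) = 13.8976

SD = 13.8976


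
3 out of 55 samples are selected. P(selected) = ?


P = 3/55 = 0.0545

P = 0.0545


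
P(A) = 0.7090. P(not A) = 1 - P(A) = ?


P(not A) = 1 - 0.7090 = 0.2910

P(not A) = 0.2910


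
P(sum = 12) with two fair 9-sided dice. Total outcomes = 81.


Total outcomes = 9×9 = 81
Favorable (sum = 12): 7
P = 7/81 = 0.0864

P = 0.0864


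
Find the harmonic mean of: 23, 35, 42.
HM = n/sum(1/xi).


Sum of reciprocals = 1/23 + 1/35 + 1/42 = 0.095859
HM = 3/0.095859 = 31.2959

HM = 31.2959


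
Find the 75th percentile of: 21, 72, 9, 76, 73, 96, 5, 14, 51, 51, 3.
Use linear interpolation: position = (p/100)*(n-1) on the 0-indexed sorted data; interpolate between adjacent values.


Sorted: 3, 5, 9, 14, 21, 51, 51, 72, 73, 76, 96
n = 11
Index = 75/100 * 10 = 7.5000
Lower = data[7] = 72, Upper = data[8] = 73
P75 = 72 + 0.5000*(1) = 72.5000

P75 = 72.5000


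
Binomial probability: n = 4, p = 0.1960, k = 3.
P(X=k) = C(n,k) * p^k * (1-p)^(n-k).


C(4,3) = 4
p^3 = 0.007530
(1-p)^1 = 0.804000
P = 4 * 0.007530 * 0.804000 = 0.0242

P(X=3) = 0.0242


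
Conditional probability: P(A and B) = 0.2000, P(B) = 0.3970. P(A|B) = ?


P(A|B) = 0.2000/0.3970 = 0.5038

P(A|B) = 0.5038


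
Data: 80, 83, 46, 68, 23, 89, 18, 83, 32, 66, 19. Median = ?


Sorted: 18, 19, 23, 32, 46, 66, 68, 80, 83, 83, 89
n = 11 (odd)
Middle value = 66

Median = 66


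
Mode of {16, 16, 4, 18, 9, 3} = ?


Frequencies: 3:1, 4:1, 9:1, 16:2, 18:1
Max frequency = 2
Mode = 16

Mode = 16


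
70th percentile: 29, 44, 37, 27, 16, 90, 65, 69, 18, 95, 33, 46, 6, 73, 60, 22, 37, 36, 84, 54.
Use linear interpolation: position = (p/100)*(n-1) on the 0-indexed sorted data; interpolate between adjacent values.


Sorted: 6, 16, 18, 22, 27, 29, 33, 36, 37, 37, 44, 46, 54, 60, 65, 69, 73, 84, 90, 95
n = 20
Index = 70/100 * 19 = 13.3000
Lower = data[13] = 60, Upper = data[14] = 65
P70 = 60 + 0.3000*(5) = 61.5000

P70 = 61.5000


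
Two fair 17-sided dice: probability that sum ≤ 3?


Total outcomes = 17×17 = 289
Favorable (sum ≤ 3): 3
P = 3/289 = 0.0104

P = 0.0104


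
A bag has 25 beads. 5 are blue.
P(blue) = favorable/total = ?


P = 5/25 = 0.2000

P = 0.2000


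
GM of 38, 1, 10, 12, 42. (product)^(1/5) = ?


Product = 38 × 1 × 10 × 12 × 42 = 191520
GM = 191520^(1/5) = 11.3879

GM = 11.3879


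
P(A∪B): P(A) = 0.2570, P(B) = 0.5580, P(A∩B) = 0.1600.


P(A∪B) = 0.2570 + 0.5580 - 0.1600
= 0.8150 - 0.1600
= 0.6550

P(A∪B) = 0.6550


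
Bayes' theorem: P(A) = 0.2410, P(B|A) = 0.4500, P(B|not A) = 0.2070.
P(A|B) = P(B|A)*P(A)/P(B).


P(B) = P(B|A)*P(A) + P(B|A')*P(A')
= 0.4500*0.2410 + 0.2070*0.7590
= 0.108450 + 0.157113 = 0.265563
P(A|B) = 0.108450/0.265563 = 0.4084

P(A|B) = 0.4084


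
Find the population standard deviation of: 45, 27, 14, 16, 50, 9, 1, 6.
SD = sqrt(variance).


Mean = 21.0000
Variance = 287.0000
SD = sqrt(287.0000) = 16.9411

SD = 16.9411


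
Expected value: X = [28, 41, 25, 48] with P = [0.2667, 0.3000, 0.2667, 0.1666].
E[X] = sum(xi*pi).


E[X] = 28*0.2667 + 41*0.3000 + 25*0.2667 + 48*0.1666
= 7.4676 + 12.3000 + 6.6675 + 7.9968
= 34.4319

E[X] = 34.4319


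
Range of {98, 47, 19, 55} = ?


Max = 98, Min = 19
Range = 98 - 19 = 79

Range = 79


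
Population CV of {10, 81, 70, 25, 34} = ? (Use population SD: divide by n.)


Mean = 44.0000
SD = 27.0629
CV = (27.0629/44.0000)*100 = 61.5066%

CV = 61.5066%


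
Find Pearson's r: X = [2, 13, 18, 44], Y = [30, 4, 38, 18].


Mean X = 19.2500, Mean Y = 22.5000
SD X = 15.417117, SD Y = 12.835498
Cov = -36.125000
r = -36.125000/(15.417117*12.835498) = -0.1826

r = -0.1826


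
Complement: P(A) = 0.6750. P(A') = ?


P(not A) = 1 - 0.6750 = 0.3250

P(not A) = 0.3250


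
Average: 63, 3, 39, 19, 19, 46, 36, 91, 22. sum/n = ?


Sum = 63 + 3 + 39 + 19 + 19 + 46 + 36 + 91 + 22 = 338
n = 9
Mean = 338/9 = 37.5556

Mean = 37.5556


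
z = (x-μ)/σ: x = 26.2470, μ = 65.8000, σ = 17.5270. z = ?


z = (26.2470 - 65.8000)/17.5270
= -39.5530/17.5270
= -2.2567

z = -2.2567


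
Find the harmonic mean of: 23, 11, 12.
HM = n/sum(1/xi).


Sum of reciprocals = 1/23 + 1/11 + 1/12 = 0.217721
HM = 3/0.217721 = 13.7791

HM = 13.7791


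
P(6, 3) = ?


P(6,3) = 6!/3!
= 720/6
= 120

P(6,3) = 120


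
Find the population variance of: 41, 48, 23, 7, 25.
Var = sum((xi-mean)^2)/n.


Mean = 28.8000
Squared deviations: 148.8400, 368.6400, 33.6400, 475.2400, 14.4400
Sum = 1040.8000
Variance = 1040.8000/5 = 208.1600

Variance = 208.1600


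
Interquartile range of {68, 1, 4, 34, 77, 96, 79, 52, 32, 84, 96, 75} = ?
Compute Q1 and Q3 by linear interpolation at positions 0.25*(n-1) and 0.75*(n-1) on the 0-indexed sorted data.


Sorted: 1, 4, 32, 34, 52, 68, 75, 77, 79, 84, 96, 96
Q1 (25th %ile) = 33.5000
Q3 (75th %ile) = 80.2500
IQR = 80.2500 - 33.5000 = 46.7500

IQR = 46.7500


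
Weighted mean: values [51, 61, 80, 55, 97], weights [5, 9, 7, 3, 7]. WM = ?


Numerator = 51*5 + 61*9 + 80*7 + 55*3 + 97*7 = 2208
Denominator = 5 + 9 + 7 + 3 + 7 = 31
WM = 2208/31 = 71.2258

WM = 71.2258


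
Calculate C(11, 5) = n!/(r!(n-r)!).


C(11,5) = 11!/(5! × 6!)
= 39916800/(120 × 720)
= 462

C(11,5) = 462


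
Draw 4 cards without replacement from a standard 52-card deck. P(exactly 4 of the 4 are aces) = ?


Hypergeometric: P(X=4) = C(4,4)·C(48,0) / C(52,4)
= 1 × 1 / 270725
= 1/270725 = 3.6938e-06

P = 3.6938e-06


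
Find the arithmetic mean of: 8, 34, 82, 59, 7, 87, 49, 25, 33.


Sum = 8 + 34 + 82 + 59 + 7 + 87 + 49 + 25 + 33 = 384
n = 9
Mean = 384/9 = 42.6667

Mean = 42.6667


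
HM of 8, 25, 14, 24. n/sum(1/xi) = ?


Sum of reciprocals = 1/8 + 1/25 + 1/14 + 1/24 = 0.278095
HM = 4/0.278095 = 14.3836

HM = 14.3836


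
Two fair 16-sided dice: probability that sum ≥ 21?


Total outcomes = 16×16 = 256
Favorable (sum ≥ 21): 78
P = 78/256 = 0.3047

P = 0.3047


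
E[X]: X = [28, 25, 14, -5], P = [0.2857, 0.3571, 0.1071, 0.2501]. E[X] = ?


E[X] = 28*0.2857 + 25*0.3571 + 14*0.1071 - 5*0.2501
= 7.9996 + 8.9275 + 1.4994 - 1.2505
= 17.1760

E[X] = 17.1760


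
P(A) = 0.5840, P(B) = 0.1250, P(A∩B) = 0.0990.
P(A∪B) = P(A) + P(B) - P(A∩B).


P(A∪B) = 0.5840 + 0.1250 - 0.0990
= 0.7090 - 0.0990
= 0.6100

P(A∪B) = 0.6100


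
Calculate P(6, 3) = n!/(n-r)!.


P(6,3) = 6!/3!
= 720/6
= 120

P(6,3) = 120


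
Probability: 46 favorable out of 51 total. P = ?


P = 46/51 = 0.9020

P = 0.9020


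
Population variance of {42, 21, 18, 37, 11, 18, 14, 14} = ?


Mean = 21.8750
Squared deviations: 405.0156, 0.7656, 15.0156, 228.7656, 118.2656, 15.0156, 62.0156, 62.0156
Sum = 906.8750
Variance = 906.8750/8 = 113.3594

Variance = 113.3594


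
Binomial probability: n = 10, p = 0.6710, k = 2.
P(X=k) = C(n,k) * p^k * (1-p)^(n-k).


C(10,2) = 45
p^2 = 0.450241
(1-p)^8 = 0.000137
P = 45 * 0.450241 * 0.000137 = 0.0028

P(X=2) = 0.0028


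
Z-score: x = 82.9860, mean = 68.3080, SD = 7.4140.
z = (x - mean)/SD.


z = (82.9860 - 68.3080)/7.4140
= 14.6780/7.4140
= 1.9798

z = 1.9798


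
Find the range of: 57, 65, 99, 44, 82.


Max = 99, Min = 44
Range = 99 - 44 = 55

Range = 55


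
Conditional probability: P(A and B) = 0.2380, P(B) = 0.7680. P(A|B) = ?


P(A|B) = 0.2380/0.7680 = 0.3099

P(A|B) = 0.3099


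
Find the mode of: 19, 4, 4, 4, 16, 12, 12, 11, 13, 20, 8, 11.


Frequencies: 4:3, 8:1, 11:2, 12:2, 13:1, 16:1, 19:1, 20:1
Max frequency = 3
Mode = 4

Mode = 4


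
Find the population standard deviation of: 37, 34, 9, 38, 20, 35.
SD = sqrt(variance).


Mean = 28.8333
Variance = 114.4722
SD = sqrt(114.4722) = 10.6992

SD = 10.6992


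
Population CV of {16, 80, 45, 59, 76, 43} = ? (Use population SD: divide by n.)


Mean = 53.1667
SD = 21.7057
CV = (21.7057/53.1667)*100 = 40.8258%

CV = 40.8258%


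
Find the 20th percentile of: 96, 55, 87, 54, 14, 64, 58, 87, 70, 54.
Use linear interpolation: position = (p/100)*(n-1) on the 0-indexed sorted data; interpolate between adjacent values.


Sorted: 14, 54, 54, 55, 58, 64, 70, 87, 87, 96
n = 10
Index = 20/100 * 9 = 1.8000
Lower = data[1] = 54, Upper = data[2] = 54
P20 = 54 + 0.8000*(0) = 54.0000

P20 = 54.0000


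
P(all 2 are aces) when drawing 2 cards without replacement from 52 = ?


P(all aces) = (4/52) × (3/51)
= 0.0045

P = 0.0045


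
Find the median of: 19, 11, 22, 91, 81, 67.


Sorted: 11, 19, 22, 67, 81, 91
n = 6 (even)
Middle values: 22 and 67
Median = (22+67)/2 = 44.5000

Median = 44.5000


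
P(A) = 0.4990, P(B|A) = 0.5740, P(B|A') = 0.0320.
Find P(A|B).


P(B) = P(B|A)*P(A) + P(B|A')*P(A')
= 0.5740*0.4990 + 0.0320*0.5010
= 0.286426 + 0.016032 = 0.302458
P(A|B) = 0.286426/0.302458 = 0.9470

P(A|B) = 0.9470


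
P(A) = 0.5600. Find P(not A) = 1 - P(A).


P(not A) = 1 - 0.5600 = 0.4400

P(not A) = 0.4400


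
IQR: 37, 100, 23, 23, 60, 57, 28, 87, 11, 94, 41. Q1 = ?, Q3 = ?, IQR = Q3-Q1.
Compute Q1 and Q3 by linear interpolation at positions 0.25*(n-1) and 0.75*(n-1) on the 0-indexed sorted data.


Sorted: 11, 23, 23, 28, 37, 41, 57, 60, 87, 94, 100
Q1 (25th %ile) = 25.5000
Q3 (75th %ile) = 73.5000
IQR = 73.5000 - 25.5000 = 48.0000

IQR = 48.0000


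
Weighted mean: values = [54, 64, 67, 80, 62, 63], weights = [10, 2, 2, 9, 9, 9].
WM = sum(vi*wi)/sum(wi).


Numerator = 54*10 + 64*2 + 67*2 + 80*9 + 62*9 + 63*9 = 2647
Denominator = 10 + 2 + 2 + 9 + 9 + 9 = 41
WM = 2647/41 = 64.5610

WM = 64.5610


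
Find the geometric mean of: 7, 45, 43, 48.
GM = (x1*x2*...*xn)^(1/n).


Product = 7 × 45 × 43 × 48 = 650160
GM = 650160^(1/4) = 28.3959

GM = 28.3959


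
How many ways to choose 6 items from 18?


C(18,6) = 18!/(6! × 12!)
= 6402373705728000/(720 × 479001600)
= 18564

C(18,6) = 18564


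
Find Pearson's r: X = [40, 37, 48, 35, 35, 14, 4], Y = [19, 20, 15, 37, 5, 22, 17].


Mean X = 30.4286, Mean Y = 19.2857
SD X = 14.410880, SD Y = 8.859447
Cov = -5.979592
r = -5.979592/(14.410880*8.859447) = -0.0468

r = -0.0468


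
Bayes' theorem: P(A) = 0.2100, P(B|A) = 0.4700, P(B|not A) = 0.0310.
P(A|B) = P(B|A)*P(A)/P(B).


P(B) = P(B|A)*P(A) + P(B|A')*P(A')
= 0.4700*0.2100 + 0.0310*0.7900
= 0.098700 + 0.024490 = 0.123190
P(A|B) = 0.098700/0.123190 = 0.8012

P(A|B) = 0.8012


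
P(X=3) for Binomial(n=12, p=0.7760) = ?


C(12,3) = 220
p^3 = 0.467289
(1-p)^9 = 1.419816e-06
P = 220 * 0.467289 * 1.419816e-06 = 0.0001

P(X=3) = 0.0001


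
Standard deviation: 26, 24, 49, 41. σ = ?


Mean = 35.0000
Variance = 108.5000
SD = sqrt(108.5000) = 10.4163

SD = 10.4163


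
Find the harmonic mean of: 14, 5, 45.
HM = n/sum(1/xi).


Sum of reciprocals = 1/14 + 1/5 + 1/45 = 0.293651
HM = 3/0.293651 = 10.2162

HM = 10.2162


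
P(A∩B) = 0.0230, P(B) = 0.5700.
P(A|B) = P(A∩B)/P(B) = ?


P(A|B) = 0.0230/0.5700 = 0.0404

P(A|B) = 0.0404


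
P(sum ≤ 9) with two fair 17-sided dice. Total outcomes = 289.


Total outcomes = 17×17 = 289
Favorable (sum ≤ 9): 36
P = 36/289 = 0.1246

P = 0.1246


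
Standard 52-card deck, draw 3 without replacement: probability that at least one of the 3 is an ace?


P(at least one) = 1 - P(none)
P(none) = (48/52) × (47/51) × (46/50) = 0.782624
P(at least one) = 1 - 0.782624 = 0.2174

P = 0.2174


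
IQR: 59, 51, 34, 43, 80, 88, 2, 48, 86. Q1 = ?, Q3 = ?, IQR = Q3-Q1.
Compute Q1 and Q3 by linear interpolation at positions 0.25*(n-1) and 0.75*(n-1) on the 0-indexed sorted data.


Sorted: 2, 34, 43, 48, 51, 59, 80, 86, 88
Q1 (25th %ile) = 43.0000
Q3 (75th %ile) = 80.0000
IQR = 80.0000 - 43.0000 = 37.0000

IQR = 37.0000


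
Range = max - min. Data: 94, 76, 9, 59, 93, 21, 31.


Max = 94, Min = 9
Range = 94 - 9 = 85

Range = 85


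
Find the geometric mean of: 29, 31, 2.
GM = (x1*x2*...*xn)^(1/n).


Product = 29 × 31 × 2 = 1798
GM = 1798^(1/3) = 12.1599

GM = 12.1599


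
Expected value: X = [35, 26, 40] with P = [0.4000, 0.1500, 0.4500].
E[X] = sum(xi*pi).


E[X] = 35*0.4000 + 26*0.1500 + 40*0.4500
= 14.0000 + 3.9000 + 18.0000
= 35.9000

E[X] = 35.9000


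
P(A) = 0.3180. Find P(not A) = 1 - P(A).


P(not A) = 1 - 0.3180 = 0.6820

P(not A) = 0.6820


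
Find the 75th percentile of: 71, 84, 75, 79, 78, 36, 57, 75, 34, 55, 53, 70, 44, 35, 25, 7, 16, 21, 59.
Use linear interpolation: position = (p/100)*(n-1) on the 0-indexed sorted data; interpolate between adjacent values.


Sorted: 7, 16, 21, 25, 34, 35, 36, 44, 53, 55, 57, 59, 70, 71, 75, 75, 78, 79, 84
n = 19
Index = 75/100 * 18 = 13.5000
Lower = data[13] = 71, Upper = data[14] = 75
P75 = 71 + 0.5000*(4) = 73.0000

P75 = 73.0000


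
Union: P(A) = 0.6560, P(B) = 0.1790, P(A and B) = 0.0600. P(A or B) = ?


P(A∪B) = 0.6560 + 0.1790 - 0.0600
= 0.8350 - 0.0600
= 0.7750

P(A∪B) = 0.7750


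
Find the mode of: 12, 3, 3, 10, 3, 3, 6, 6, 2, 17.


Frequencies: 2:1, 3:4, 6:2, 10:1, 12:1, 17:1
Max frequency = 4
Mode = 3

Mode = 3


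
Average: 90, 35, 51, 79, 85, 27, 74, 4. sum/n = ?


Sum = 90 + 35 + 51 + 79 + 85 + 27 + 74 + 4 = 445
n = 8
Mean = 445/8 = 55.6250

Mean = 55.6250


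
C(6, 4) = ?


C(6,4) = 6!/(4! × 2!)
= 720/(24 × 2)
= 15

C(6,4) = 15


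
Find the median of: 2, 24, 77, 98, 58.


Sorted: 2, 24, 58, 77, 98
n = 5 (odd)
Middle value = 58

Median = 58


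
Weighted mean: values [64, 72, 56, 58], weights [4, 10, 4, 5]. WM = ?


Numerator = 64*4 + 72*10 + 56*4 + 58*5 = 1490
Denominator = 4 + 10 + 4 + 5 = 23
WM = 1490/23 = 64.7826

WM = 64.7826


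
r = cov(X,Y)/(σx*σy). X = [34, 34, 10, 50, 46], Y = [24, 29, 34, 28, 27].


Mean X = 34.8000, Mean Y = 28.4000
SD X = 13.948477, SD Y = 3.261901
Cov = -31.520000
r = -31.520000/(13.948477*3.261901) = -0.6928

r = -0.6928


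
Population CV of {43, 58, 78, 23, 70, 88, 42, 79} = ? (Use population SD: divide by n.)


Mean = 60.1250
SD = 21.0798
CV = (21.0798/60.1250)*100 = 35.0600%

CV = 35.0600%


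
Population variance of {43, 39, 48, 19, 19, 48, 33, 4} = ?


Mean = 31.6250
Squared deviations: 129.3906, 54.3906, 268.1406, 159.3906, 159.3906, 268.1406, 1.8906, 763.1406
Sum = 1803.8750
Variance = 1803.8750/8 = 225.4844

Variance = 225.4844


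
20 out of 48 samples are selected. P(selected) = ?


P = 20/48 = 0.4167

P = 0.4167


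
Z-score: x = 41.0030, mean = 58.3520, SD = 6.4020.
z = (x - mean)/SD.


z = (41.0030 - 58.3520)/6.4020
= -17.3490/6.4020
= -2.7099

z = -2.7099


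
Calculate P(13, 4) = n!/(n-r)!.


P(13,4) = 13!/9!
= 6227020800/362880
= 17160

P(13,4) = 17160


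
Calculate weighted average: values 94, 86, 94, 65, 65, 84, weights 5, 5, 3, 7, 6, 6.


Numerator = 94*5 + 86*5 + 94*3 + 65*7 + 65*6 + 84*6 = 2531
Denominator = 5 + 5 + 3 + 7 + 6 + 6 = 32
WM = 2531/32 = 79.0938

WM = 79.0938


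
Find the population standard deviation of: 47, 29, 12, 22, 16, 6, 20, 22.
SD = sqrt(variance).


Mean = 21.7500
Variance = 133.6875
SD = sqrt(133.6875) = 11.5623

SD = 11.5623


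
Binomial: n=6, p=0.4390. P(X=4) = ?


C(6,4) = 15
p^4 = 0.037141
(1-p)^2 = 0.314721
P = 15 * 0.037141 * 0.314721 = 0.1753

P(X=4) = 0.1753


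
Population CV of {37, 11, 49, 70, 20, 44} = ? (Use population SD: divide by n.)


Mean = 38.5000
SD = 19.2938
CV = (19.2938/38.5000)*100 = 50.1137%

CV = 50.1137%


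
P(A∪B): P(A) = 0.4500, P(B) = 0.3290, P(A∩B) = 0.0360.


P(A∪B) = 0.4500 + 0.3290 - 0.0360
= 0.7790 - 0.0360
= 0.7430

P(A∪B) = 0.7430


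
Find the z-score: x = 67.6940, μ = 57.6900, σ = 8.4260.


z = (67.6940 - 57.6900)/8.4260
= 10.0040/8.4260
= 1.1873

z = 1.1873


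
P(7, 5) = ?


P(7,5) = 7!/2!
= 5040/2
= 2520

P(7,5) = 2520


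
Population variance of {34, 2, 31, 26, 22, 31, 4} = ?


Mean = 21.4286
Squared deviations: 158.0408, 377.4694, 91.6122, 20.8980, 0.3265, 91.6122, 303.7551
Sum = 1043.7143
Variance = 1043.7143/7 = 149.1020

Variance = 149.1020


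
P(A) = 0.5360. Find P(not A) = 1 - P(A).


P(not A) = 1 - 0.5360 = 0.4640

P(not A) = 0.4640


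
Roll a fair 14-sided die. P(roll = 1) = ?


Favorable outcomes (roll = 1): 1
Total outcomes = 14
P = 1/14 = 0.0714

P = 0.0714


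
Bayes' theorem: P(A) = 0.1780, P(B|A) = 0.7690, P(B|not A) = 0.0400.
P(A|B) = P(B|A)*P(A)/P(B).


P(B) = P(B|A)*P(A) + P(B|A')*P(A')
= 0.7690*0.1780 + 0.0400*0.8220
= 0.136882 + 0.032880 = 0.169762
P(A|B) = 0.136882/0.169762 = 0.8063

P(A|B) = 0.8063


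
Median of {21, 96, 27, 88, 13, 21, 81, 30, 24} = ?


Sorted: 13, 21, 21, 24, 27, 30, 81, 88, 96
n = 9 (odd)
Middle value = 27

Median = 27


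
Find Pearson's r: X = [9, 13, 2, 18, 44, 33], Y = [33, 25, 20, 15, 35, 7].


Mean X = 19.8333, Mean Y = 22.5000
SD X = 14.392320, SD Y = 9.793705
Cov = 4.250000
r = 4.250000/(14.392320*9.793705) = 0.0302

r = 0.0302


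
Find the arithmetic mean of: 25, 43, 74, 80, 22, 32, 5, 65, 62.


Sum = 25 + 43 + 74 + 80 + 22 + 32 + 5 + 65 + 62 = 408
n = 9
Mean = 408/9 = 45.3333

Mean = 45.3333


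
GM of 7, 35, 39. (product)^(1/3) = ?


Product = 7 × 35 × 39 = 9555
GM = 9555^(1/3) = 21.2199

GM = 21.2199


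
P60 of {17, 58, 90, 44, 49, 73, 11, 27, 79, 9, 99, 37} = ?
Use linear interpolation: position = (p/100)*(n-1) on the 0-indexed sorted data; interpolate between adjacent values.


Sorted: 9, 11, 17, 27, 37, 44, 49, 58, 73, 79, 90, 99
n = 12
Index = 60/100 * 11 = 6.6000
Lower = data[6] = 49, Upper = data[7] = 58
P60 = 49 + 0.6000*(9) = 54.4000

P60 = 54.4000


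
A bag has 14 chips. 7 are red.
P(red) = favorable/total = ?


P = 7/14 = 0.5000

P = 0.5000


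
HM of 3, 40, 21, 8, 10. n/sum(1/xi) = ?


Sum of reciprocals = 1/3 + 1/40 + 1/21 + 1/8 + 1/10 = 0.630952
HM = 5/0.630952 = 7.9245

HM = 7.9245


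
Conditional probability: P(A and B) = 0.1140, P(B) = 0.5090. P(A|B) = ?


P(A|B) = 0.1140/0.5090 = 0.2240

P(A|B) = 0.2240


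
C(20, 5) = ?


C(20,5) = 20!/(5! × 15!)
= 2432902008176640000/(120 × 1307674368000)
= 15504

C(20,5) = 15504


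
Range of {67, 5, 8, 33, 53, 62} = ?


Max = 67, Min = 5
Range = 67 - 5 = 62

Range = 62


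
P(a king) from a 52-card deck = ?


4 kings in 52 cards
P = 4/52 = 0.0769

P = 0.0769


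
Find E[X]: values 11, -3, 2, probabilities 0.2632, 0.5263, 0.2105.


E[X] = 11*0.2632 - 3*0.5263 + 2*0.2105
= 2.8952 - 1.5789 + 0.4210
= 1.7373

E[X] = 1.7373


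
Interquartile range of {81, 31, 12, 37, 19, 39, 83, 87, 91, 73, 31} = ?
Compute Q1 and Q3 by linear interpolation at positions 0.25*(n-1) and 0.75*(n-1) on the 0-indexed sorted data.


Sorted: 12, 19, 31, 31, 37, 39, 73, 81, 83, 87, 91
Q1 (25th %ile) = 31.0000
Q3 (75th %ile) = 82.0000
IQR = 82.0000 - 31.0000 = 51.0000

IQR = 51.0000


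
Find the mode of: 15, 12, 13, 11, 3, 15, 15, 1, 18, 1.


Frequencies: 1:2, 3:1, 11:1, 12:1, 13:1, 15:3, 18:1
Max frequency = 3
Mode = 15

Mode = 15


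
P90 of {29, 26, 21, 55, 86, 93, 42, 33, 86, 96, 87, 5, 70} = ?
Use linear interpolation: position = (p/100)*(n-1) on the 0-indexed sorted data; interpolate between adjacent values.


Sorted: 5, 21, 26, 29, 33, 42, 55, 70, 86, 86, 87, 93, 96
n = 13
Index = 90/100 * 12 = 10.8000
Lower = data[10] = 87, Upper = data[11] = 93
P90 = 87 + 0.8000*(6) = 91.8000

P90 = 91.8000


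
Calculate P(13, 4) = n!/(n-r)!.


P(13,4) = 13!/9!
= 6227020800/362880
= 17160

P(13,4) = 17160


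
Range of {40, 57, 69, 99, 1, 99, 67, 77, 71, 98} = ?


Max = 99, Min = 1
Range = 99 - 1 = 98

Range = 98


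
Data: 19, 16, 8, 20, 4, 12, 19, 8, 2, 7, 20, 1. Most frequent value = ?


Frequencies: 1:1, 2:1, 4:1, 7:1, 8:2, 12:1, 16:1, 19:2, 20:2
Max frequency = 2
Mode = 8, 19, 20

Mode = 8, 19, 20


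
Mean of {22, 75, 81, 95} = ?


Sum = 22 + 75 + 81 + 95 = 273
n = 4
Mean = 273/4 = 68.2500

Mean = 68.2500


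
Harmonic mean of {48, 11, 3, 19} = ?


Sum of reciprocals = 1/48 + 1/11 + 1/3 + 1/19 = 0.497707
HM = 4/0.497707 = 8.0369

HM = 8.0369


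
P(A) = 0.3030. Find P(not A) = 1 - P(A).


P(not A) = 1 - 0.3030 = 0.6970

P(not A) = 0.6970


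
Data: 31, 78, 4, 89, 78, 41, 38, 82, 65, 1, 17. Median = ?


Sorted: 1, 4, 17, 31, 38, 41, 65, 78, 78, 82, 89
n = 11 (odd)
Middle value = 41

Median = 41


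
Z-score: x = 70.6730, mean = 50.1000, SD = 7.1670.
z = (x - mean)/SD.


z = (70.6730 - 50.1000)/7.1670
= 20.5730/7.1670
= 2.8705

z = 2.8705


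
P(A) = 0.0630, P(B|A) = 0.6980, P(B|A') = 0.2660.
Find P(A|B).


P(B) = P(B|A)*P(A) + P(B|A')*P(A')
= 0.6980*0.0630 + 0.2660*0.9370
= 0.043974 + 0.249242 = 0.293216
P(A|B) = 0.043974/0.293216 = 0.1500

P(A|B) = 0.1500


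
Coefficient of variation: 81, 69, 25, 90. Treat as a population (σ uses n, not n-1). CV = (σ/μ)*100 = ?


Mean = 66.2500
SD = 24.9537
CV = (24.9537/66.2500)*100 = 37.6660%

CV = 37.6660%


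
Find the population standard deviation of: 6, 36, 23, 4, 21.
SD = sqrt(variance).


Mean = 18.0000
Variance = 139.6000
SD = sqrt(139.6000) = 11.8152

SD = 11.8152


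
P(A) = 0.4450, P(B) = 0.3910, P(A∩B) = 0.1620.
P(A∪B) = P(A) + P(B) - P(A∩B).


P(A∪B) = 0.4450 + 0.3910 - 0.1620
= 0.8360 - 0.1620
= 0.6740

P(A∪B) = 0.6740


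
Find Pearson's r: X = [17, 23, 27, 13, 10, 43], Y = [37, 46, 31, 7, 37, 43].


Mean X = 22.1667, Mean Y = 33.5000
SD X = 10.930335, SD Y = 12.776932
Cov = 63.083333
r = 63.083333/(10.930335*12.776932) = 0.4517

r = 0.4517


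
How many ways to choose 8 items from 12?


C(12,8) = 12!/(8! × 4!)
= 479001600/(40320 × 24)
= 495

C(12,8) = 495


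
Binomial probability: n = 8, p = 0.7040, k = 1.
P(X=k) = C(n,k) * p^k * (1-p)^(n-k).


C(8,1) = 8
p^1 = 0.704000
(1-p)^7 = 0.000199
P = 8 * 0.704000 * 0.000199 = 0.0011

P(X=1) = 0.0011


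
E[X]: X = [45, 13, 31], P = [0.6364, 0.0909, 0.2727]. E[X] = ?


E[X] = 45*0.6364 + 13*0.0909 + 31*0.2727
= 28.6380 + 1.1817 + 8.4537
= 38.2734

E[X] = 38.2734


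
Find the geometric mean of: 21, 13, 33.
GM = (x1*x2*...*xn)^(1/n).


Product = 21 × 13 × 33 = 9009
GM = 9009^(1/3) = 20.8078

GM = 20.8078


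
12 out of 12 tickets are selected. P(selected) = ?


P = 12/12 = 1.0000

P = 1.0000


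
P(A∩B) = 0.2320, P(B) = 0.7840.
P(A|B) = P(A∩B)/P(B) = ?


P(A|B) = 0.2320/0.7840 = 0.2959

P(A|B) = 0.2959


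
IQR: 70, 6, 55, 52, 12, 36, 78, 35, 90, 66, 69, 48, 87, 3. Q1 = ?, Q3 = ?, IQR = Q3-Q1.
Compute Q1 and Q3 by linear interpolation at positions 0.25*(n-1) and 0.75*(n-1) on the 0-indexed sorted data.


Sorted: 3, 6, 12, 35, 36, 48, 52, 55, 66, 69, 70, 78, 87, 90
Q1 (25th %ile) = 35.2500
Q3 (75th %ile) = 69.7500
IQR = 69.7500 - 35.2500 = 34.5000

IQR = 34.5000


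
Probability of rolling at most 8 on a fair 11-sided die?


Favorable outcomes (roll ≤ 8): 8
Total outcomes = 11
P = 8/11 = 0.7273

P = 0.7273


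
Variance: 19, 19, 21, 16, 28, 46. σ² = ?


Mean = 24.8333
Squared deviations: 34.0278, 34.0278, 14.6944, 78.0278, 10.0278, 448.0278
Sum = 618.8333
Variance = 618.8333/6 = 103.1389

Variance = 103.1389


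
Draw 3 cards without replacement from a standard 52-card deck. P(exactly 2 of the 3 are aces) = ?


Hypergeometric: P(X=2) = C(4,2)·C(48,1) / C(52,3)
= 6 × 48 / 22100
= 288/22100 = 0.0130

P = 0.0130


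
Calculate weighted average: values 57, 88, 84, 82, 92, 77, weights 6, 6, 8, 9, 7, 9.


Numerator = 57*6 + 88*6 + 84*8 + 82*9 + 92*7 + 77*9 = 3617
Denominator = 6 + 6 + 8 + 9 + 7 + 9 = 45
WM = 3617/45 = 80.3778

WM = 80.3778


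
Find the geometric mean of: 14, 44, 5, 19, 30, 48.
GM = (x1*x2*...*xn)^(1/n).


Product = 14 × 44 × 5 × 19 × 30 × 48 = 84268800
GM = 84268800^(1/6) = 20.9384

GM = 20.9384


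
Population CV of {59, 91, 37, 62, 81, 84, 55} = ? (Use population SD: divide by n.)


Mean = 67.0000
SD = 17.7039
CV = (17.7039/67.0000)*100 = 26.4238%

CV = 26.4238%


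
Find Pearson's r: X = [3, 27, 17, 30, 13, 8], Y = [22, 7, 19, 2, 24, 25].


Mean X = 16.3333, Mean Y = 16.5000
SD X = 9.655166, SD Y = 8.808140
Cov = -77.833333
r = -77.833333/(9.655166*8.808140) = -0.9152

r = -0.9152


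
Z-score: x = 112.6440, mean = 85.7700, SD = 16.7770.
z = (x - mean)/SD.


z = (112.6440 - 85.7700)/16.7770
= 26.8740/16.7770
= 1.6018

z = 1.6018


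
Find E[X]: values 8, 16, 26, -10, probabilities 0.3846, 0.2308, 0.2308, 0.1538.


E[X] = 8*0.3846 + 16*0.2308 + 26*0.2308 - 10*0.1538
= 3.0768 + 3.6928 + 6.0008 - 1.5380
= 11.2324

E[X] = 11.2324


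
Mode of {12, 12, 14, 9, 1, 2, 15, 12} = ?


Frequencies: 1:1, 2:1, 9:1, 12:3, 14:1, 15:1
Max frequency = 3
Mode = 12

Mode = 12


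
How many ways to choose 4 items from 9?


C(9,4) = 9!/(4! × 5!)
= 362880/(24 × 120)
= 126

C(9,4) = 126


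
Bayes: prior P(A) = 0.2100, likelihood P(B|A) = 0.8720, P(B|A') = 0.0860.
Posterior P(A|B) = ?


P(B) = P(B|A)*P(A) + P(B|A')*P(A')
= 0.8720*0.2100 + 0.0860*0.7900
= 0.183120 + 0.067940 = 0.251060
P(A|B) = 0.183120/0.251060 = 0.7294

P(A|B) = 0.7294


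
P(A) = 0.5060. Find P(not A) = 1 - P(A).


P(not A) = 1 - 0.5060 = 0.4940

P(not A) = 0.4940


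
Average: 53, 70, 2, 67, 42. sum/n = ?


Sum = 53 + 70 + 2 + 67 + 42 = 234
n = 5
Mean = 234/5 = 46.8000

Mean = 46.8000


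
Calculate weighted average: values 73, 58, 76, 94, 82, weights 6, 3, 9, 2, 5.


Numerator = 73*6 + 58*3 + 76*9 + 94*2 + 82*5 = 1894
Denominator = 6 + 3 + 9 + 2 + 5 = 25
WM = 1894/25 = 75.7600

WM = 75.7600


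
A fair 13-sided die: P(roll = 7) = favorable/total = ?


Favorable outcomes (roll = 7): 1
Total outcomes = 13
P = 1/13 = 0.0769

P = 0.0769


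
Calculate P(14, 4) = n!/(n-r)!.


P(14,4) = 14!/10!
= 87178291200/3628800
= 24024

P(14,4) = 24024


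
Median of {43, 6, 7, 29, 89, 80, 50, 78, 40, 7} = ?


Sorted: 6, 7, 7, 29, 40, 43, 50, 78, 80, 89
n = 10 (even)
Middle values: 40 and 43
Median = (40+43)/2 = 41.5000

Median = 41.5000


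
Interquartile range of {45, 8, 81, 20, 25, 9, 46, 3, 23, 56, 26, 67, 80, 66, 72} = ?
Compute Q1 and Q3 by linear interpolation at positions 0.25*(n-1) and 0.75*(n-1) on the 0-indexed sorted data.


Sorted: 3, 8, 9, 20, 23, 25, 26, 45, 46, 56, 66, 67, 72, 80, 81
Q1 (25th %ile) = 21.5000
Q3 (75th %ile) = 66.5000
IQR = 66.5000 - 21.5000 = 45.0000

IQR = 45.0000


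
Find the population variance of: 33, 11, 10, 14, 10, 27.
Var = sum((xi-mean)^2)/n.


Mean = 17.5000
Squared deviations: 240.2500, 42.2500, 56.2500, 12.2500, 56.2500, 90.2500
Sum = 497.5000
Variance = 497.5000/6 = 82.9167

Variance = 82.9167


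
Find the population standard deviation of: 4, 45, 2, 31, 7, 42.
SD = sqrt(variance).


Mean = 21.8333
Variance = 326.4722
SD = sqrt(326.4722) = 18.0685

SD = 18.0685


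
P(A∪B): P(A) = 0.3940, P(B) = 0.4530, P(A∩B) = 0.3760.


P(A∪B) = 0.3940 + 0.4530 - 0.3760
= 0.8470 - 0.3760
= 0.4710

P(A∪B) = 0.4710


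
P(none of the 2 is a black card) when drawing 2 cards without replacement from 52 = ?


P(no black cards) = (26/52) × (25/51)
= 0.2451

P = 0.2451


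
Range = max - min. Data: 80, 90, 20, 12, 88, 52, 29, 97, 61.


Max = 97, Min = 12
Range = 97 - 12 = 85

Range = 85


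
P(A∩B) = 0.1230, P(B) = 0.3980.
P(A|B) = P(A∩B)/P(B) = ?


P(A|B) = 0.1230/0.3980 = 0.3090

P(A|B) = 0.3090


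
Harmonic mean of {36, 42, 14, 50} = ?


Sum of reciprocals = 1/36 + 1/42 + 1/14 + 1/50 = 0.143016
HM = 4/0.143016 = 27.9689

HM = 27.9689
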